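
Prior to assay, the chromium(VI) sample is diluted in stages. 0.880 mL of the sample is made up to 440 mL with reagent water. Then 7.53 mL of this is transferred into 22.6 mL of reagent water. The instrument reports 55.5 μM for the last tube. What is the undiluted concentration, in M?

Overall dilution factor = 500 × 4.001 = 2001.
Original = 55.5 μM × 2001 = 1.11 × 10⁵ μM = 0.111 M.

0.111 M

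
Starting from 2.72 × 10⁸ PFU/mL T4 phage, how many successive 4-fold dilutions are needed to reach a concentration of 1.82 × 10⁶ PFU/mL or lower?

Need 4ⁿ ≥ 149, so n ≥ log(149)/log(4) = 3.61.
Minimum whole steps: n = 4.

4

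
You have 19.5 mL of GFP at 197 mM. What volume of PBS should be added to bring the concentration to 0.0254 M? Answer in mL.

132 mL

0.0254 M = 25.4 mM.
V₂ = C₁V₁/C₂ = 197 × 19.5 / 25.4 = 151 mL.
Diluent to add = V₂ − V₁ = 151 − 19.5 = 132 mL.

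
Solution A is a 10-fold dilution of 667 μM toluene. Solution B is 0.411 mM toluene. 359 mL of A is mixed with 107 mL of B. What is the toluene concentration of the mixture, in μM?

C_A = 667 μM / 10 = 66.7 μM.
C_B = 0.411 mM = 411 μM.
C_mix = (C_A·V_A + C_B·V_B)/(V_A + V_B) = (66.7×359 + 411×107) / 466.0 = 146 μM.

146 μM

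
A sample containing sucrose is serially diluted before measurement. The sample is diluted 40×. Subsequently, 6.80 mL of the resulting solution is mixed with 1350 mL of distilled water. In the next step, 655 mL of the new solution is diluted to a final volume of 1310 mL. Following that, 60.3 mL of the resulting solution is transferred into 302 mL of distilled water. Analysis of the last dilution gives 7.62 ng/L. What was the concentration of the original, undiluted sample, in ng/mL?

731 ng/mL

Overall dilution factor = 40 × 199.5 × 2 × 6.008 = 9.59 × 10⁴.
Original = 7.62 ng/L × 9.59 × 10⁴ = 7.31 × 10⁵ ng/L = 731 ng/mL.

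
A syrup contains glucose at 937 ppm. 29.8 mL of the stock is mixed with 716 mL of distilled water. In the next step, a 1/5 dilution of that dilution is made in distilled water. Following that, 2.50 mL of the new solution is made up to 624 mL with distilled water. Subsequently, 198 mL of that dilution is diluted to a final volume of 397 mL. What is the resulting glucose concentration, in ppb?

Overall dilution factor = 25.03 × 5 × 249.6 × 2.005 = 6.26 × 10⁴.
937 ppm / 6.26 × 10⁴ = 0.0150 ppm = 15.0 ppb.

15.0 ppb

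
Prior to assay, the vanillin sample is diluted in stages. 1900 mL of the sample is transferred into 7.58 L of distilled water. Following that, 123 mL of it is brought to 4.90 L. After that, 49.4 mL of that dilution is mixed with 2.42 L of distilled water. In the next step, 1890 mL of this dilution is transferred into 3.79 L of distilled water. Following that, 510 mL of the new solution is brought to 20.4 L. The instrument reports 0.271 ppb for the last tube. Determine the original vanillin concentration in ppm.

Overall dilution factor = 4.989 × 39.84 × 49.99 × 3.005 × 40 = 1.19 × 10⁶.
Original = 0.271 ppb × 1.19 × 10⁶ = 3.24 × 10⁵ ppb = 324 ppm.

324 ppm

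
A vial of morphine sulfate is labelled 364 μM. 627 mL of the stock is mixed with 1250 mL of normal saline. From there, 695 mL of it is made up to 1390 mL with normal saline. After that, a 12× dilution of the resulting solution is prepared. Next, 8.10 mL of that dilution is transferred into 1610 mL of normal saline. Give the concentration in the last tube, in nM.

25.4 nM

Overall dilution factor = 2.994 × 2 × 12 × 199.8 = 1.44 × 10⁴.
364 μM / 1.44 × 10⁴ = 0.0254 μM = 25.4 nM.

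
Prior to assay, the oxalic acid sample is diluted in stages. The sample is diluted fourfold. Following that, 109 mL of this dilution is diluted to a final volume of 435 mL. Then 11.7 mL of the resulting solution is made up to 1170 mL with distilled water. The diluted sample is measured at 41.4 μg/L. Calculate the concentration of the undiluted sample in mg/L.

Overall dilution factor = 4 × 3.991 × 100 = 1596.
Original = 41.4 μg/L × 1596 = 6.61 × 10⁴ μg/L = 66.1 mg/L.

66.1 mg/L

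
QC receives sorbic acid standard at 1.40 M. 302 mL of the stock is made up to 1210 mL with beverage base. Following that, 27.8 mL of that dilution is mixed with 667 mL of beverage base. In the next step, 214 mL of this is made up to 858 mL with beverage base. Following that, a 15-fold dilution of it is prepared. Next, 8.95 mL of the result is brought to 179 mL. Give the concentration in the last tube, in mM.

0.0116 mM

Overall dilution factor = 4.007 × 24.99 × 4.009 × 15 × 20 = 1.20 × 10⁵.
1.40 M / 1.20 × 10⁵ = 1.16 × 10⁻⁵ M = 0.0116 mM.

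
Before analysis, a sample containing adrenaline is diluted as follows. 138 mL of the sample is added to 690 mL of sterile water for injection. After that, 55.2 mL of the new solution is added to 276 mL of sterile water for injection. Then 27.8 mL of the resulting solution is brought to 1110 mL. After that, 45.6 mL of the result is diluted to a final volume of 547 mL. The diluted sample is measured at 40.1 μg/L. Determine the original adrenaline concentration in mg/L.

691 mg/L

Overall dilution factor = 6 × 6 × 39.93 × 12.00 = 1.72 × 10⁴.
Original = 40.1 μg/L × 1.72 × 10⁴ = 6.91 × 10⁵ μg/L = 691 mg/L.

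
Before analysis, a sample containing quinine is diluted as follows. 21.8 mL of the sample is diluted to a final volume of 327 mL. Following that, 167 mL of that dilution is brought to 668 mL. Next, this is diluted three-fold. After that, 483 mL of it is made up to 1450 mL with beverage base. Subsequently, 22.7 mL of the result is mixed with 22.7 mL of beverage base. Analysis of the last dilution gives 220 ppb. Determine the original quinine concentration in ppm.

Overall dilution factor = 15 × 4 × 3 × 3.002 × 2 = 1081.
Original = 220 ppb × 1081 = 2.38 × 10⁵ ppb = 238 ppm.

238 ppm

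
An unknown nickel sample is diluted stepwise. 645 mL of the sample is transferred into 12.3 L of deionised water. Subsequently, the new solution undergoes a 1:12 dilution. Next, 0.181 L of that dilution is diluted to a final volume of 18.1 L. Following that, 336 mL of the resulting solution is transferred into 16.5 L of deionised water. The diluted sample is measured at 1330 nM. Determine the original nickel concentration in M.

Overall dilution factor = 20.07 × 12 × 100 × 50.11 = 1.21 × 10⁶.
Original = 1330 nM × 1.21 × 10⁶ = 1.60 × 10⁹ nM = 1.60 M.

1.60 M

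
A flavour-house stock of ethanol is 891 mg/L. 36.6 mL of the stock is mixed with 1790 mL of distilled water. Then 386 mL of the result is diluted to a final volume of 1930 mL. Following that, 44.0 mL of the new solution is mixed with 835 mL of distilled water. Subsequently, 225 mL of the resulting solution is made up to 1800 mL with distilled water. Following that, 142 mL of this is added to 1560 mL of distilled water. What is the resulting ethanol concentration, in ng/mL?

1.86 ng/mL

Overall dilution factor = 49.91 × 5 × 19.98 × 8 × 11.99 = 4.78 × 10⁵.
891 mg/L / 4.78 × 10⁵ = 1.86 × 10⁻³ mg/L = 1.86 ng/mL.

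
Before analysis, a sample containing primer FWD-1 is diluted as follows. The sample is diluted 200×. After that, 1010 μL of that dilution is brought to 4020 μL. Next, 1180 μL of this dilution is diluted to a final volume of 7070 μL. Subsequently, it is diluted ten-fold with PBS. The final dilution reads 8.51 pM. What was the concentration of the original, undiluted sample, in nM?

Overall dilution factor = 200 × 3.980 × 5.992 × 10 = 4.77 × 10⁴.
Original = 8.51 pM × 4.77 × 10⁴ = 4.06 × 10⁵ pM = 406 nM.

406 nM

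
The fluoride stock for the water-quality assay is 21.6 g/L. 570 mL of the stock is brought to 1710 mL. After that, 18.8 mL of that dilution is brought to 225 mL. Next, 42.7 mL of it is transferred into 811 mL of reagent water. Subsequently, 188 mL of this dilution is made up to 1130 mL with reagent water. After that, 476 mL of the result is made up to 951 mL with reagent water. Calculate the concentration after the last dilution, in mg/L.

Overall dilution factor = 3 × 11.97 × 19.99 × 6.011 × 1.998 = 8620.
21.6 g/L / 8620 = 2.51 × 10⁻³ g/L = 2.51 mg/L.

2.51 mg/L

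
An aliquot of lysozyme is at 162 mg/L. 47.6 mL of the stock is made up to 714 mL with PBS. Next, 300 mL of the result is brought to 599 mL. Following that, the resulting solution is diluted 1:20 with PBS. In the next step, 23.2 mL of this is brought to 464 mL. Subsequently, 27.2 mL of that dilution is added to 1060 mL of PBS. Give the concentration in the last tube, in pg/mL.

Overall dilution factor = 15 × 1.997 × 20 × 20 × 39.97 = 4.79 × 10⁵.
162 mg/L / 4.79 × 10⁵ = 3.38 × 10⁻⁴ mg/L = 338 pg/mL.

338 pg/mL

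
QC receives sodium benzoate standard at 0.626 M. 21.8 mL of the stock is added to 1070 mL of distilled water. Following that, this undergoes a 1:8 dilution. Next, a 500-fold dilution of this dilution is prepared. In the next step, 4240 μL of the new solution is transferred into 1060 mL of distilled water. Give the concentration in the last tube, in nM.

Overall dilution factor = 50.08 × 8 × 500 × 251 = 5.03 × 10⁷.
0.626 M / 5.03 × 10⁷ = 1.24 × 10⁻⁸ M = 12.4 nM.

12.4 nM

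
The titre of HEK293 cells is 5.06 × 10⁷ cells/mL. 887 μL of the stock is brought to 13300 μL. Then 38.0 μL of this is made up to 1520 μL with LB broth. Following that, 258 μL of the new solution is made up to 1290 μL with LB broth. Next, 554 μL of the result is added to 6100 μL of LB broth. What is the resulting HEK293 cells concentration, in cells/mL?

Overall dilution factor = 14.99 × 40 × 5 × 12.01 = 3.60 × 10⁴.
5.06 × 10⁷ cells/mL / 3.60 × 10⁴ = 1400 cells/mL.

1400 cells/mL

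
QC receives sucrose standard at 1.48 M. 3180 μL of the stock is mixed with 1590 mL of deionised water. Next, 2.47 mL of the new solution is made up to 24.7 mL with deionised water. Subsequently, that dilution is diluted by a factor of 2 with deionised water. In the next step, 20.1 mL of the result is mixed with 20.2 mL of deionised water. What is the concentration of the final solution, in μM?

73.7 μM

Overall dilution factor = 501 × 10 × 2 × 2.005 = 2.01 × 10⁴.
1.48 M / 2.01 × 10⁴ = 7.37 × 10⁻⁵ M = 73.7 μM.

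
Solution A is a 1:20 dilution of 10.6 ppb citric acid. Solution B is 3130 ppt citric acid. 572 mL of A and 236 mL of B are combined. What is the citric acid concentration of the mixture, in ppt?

1290 ppt

C_A = 10.6 ppb / 20 = 0.530 ppb.
C_B = 3130 ppt = 3.13 ppb.
C_mix = (C_A·V_A + C_B·V_B)/(V_A + V_B) = (0.530×572 + 3.13×236) / 808.0 = 1.29 ppb = 1290 ppt.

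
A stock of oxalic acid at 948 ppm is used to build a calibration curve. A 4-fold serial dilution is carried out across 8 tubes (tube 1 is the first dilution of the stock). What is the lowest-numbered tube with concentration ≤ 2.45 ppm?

Tube n has concentration 948 ppm / 4ⁿ.
Need 4ⁿ ≥ 948 ppm / 2.45 ppm = 387, so n ≥ 4.30.
First such tube: n = 5.

tube 5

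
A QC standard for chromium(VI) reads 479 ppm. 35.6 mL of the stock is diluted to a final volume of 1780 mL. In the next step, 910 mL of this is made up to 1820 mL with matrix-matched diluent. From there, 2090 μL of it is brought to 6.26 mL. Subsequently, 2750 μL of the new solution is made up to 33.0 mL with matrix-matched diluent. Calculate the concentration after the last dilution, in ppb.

133 ppb

Overall dilution factor = 50 × 2 × 2.995 × 12 = 3594.
479 ppm / 3594 = 0.133 ppm = 133 ppb.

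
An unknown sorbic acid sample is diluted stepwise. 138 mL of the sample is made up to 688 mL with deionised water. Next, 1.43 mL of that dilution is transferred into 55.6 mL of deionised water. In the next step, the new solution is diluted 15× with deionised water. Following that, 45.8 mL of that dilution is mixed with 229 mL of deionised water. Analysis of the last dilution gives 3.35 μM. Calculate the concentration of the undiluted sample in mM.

59.9 mM

Overall dilution factor = 4.986 × 39.88 × 15 × 6 = 1.79 × 10⁴.
Original = 3.35 μM × 1.79 × 10⁴ = 5.99 × 10⁴ μM = 59.9 mM.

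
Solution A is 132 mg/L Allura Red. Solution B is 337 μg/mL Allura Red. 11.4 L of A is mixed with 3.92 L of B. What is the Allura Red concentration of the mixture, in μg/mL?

184 μg/mL

C_B = 337 μg/mL = 337 mg/L.
C_mix = (C_A·V_A + C_B·V_B)/(V_A + V_B) = (132×11.4 + 337×3.92) / 15.32 = 184 mg/L = 184 μg/mL.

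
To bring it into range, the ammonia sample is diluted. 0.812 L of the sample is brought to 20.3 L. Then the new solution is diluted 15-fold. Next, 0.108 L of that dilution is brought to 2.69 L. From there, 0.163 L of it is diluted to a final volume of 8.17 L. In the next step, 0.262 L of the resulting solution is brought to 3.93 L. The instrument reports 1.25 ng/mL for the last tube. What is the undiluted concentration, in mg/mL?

8.78 mg/mL

Overall dilution factor = 25 × 15 × 24.91 × 50.12 × 15 = 7.02 × 10⁶.
Original = 1.25 ng/mL × 7.02 × 10⁶ = 8.78 × 10⁶ ng/mL = 8.78 mg/mL.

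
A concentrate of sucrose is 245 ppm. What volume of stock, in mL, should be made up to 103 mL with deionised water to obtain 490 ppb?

490 ppb = 0.490 ppm.
V₁ = C₂V₂/C₁ = 0.490 × 103 / 245 = 0.206 mL.

0.206 mL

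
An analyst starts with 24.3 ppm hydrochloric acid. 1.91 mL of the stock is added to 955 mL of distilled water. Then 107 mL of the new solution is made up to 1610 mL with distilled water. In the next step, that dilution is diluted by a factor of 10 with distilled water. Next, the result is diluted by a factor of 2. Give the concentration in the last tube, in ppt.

161 ppt

Overall dilution factor = 501 × 15.05 × 10 × 2 = 1.51 × 10⁵.
24.3 ppm / 1.51 × 10⁵ = 1.61 × 10⁻⁴ ppm = 161 ppt.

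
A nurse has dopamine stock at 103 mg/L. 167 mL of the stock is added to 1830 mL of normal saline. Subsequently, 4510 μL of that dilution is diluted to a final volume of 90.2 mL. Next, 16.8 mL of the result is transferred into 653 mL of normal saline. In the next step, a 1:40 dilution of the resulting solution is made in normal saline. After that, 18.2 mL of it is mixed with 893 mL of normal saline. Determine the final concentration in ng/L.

5.39 ng/L

Overall dilution factor = 11.96 × 20 × 39.87 × 40 × 50.07 = 1.91 × 10⁷.
103 mg/L / 1.91 × 10⁷ = 5.39 × 10⁻⁶ mg/L = 5.39 ng/L.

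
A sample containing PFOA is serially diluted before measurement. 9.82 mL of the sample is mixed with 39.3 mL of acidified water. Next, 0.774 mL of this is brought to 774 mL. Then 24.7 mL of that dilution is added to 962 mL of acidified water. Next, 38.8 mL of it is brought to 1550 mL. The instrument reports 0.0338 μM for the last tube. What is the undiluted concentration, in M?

Overall dilution factor = 5.002 × 1000 × 39.95 × 39.95 = 7.98 × 10⁶.
Original = 0.0338 μM × 7.98 × 10⁶ = 2.70 × 10⁵ μM = 0.270 M.

0.270 M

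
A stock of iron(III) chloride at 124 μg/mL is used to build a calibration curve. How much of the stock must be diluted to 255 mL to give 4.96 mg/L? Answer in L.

4.96 mg/L = 4.96 μg/mL.
V₁ = C₂V₂/C₁ = 4.96 × 255 / 124 = 10.2 mL = 0.0102 L.

0.0102 L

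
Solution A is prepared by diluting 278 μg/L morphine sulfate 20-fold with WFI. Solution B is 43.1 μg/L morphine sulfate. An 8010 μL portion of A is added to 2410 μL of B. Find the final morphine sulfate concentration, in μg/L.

C_A = 278 μg/L / 20 = 13.9 μg/L.
C_mix = (C_A·V_A + C_B·V_B)/(V_A + V_B) = (13.9×8010 + 43.1×2410) / 10420 = 20.7 μg/L.

20.7 μg/L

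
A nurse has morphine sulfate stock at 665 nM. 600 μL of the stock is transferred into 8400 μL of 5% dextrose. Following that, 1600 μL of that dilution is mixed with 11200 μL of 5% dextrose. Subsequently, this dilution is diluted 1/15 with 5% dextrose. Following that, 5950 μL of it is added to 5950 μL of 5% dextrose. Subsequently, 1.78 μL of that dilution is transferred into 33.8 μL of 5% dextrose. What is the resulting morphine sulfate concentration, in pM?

9.24 pM

Overall dilution factor = 15 × 8 × 15 × 2 × 19.99 = 7.20 × 10⁴.
665 nM / 7.20 × 10⁴ = 9.24 × 10⁻³ nM = 9.24 pM.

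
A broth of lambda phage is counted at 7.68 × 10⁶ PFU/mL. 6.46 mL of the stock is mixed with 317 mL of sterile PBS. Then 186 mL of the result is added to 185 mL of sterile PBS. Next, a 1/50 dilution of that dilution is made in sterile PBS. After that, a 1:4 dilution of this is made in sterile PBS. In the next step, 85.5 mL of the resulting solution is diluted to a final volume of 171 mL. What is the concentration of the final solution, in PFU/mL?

192 PFU/mL

Overall dilution factor = 50.07 × 1.995 × 50 × 4 × 2 = 3.99 × 10⁴.
7.68 × 10⁶ PFU/mL / 3.99 × 10⁴ = 192 PFU/mL.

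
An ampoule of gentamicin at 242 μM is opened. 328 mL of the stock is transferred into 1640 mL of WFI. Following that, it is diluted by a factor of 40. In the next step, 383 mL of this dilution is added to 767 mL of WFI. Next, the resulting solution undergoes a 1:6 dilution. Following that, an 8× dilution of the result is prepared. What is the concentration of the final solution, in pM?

Overall dilution factor = 6 × 40 × 3.003 × 6 × 8 = 3.46 × 10⁴.
242 μM / 3.46 × 10⁴ = 7.00 × 10⁻³ μM = 7000 pM.

7000 pM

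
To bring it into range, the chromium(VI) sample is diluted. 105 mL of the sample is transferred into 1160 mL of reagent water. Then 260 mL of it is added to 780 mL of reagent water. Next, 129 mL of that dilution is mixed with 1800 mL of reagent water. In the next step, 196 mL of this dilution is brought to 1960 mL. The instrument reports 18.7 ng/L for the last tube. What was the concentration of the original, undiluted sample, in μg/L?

Overall dilution factor = 12.05 × 4 × 14.95 × 10 = 7206.
Original = 18.7 ng/L × 7206 = 1.35 × 10⁵ ng/L = 135 μg/L.

135 μg/L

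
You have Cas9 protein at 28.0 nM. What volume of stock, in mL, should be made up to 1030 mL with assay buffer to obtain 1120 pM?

1120 pM = 1.12 nM.
V₁ = C₂V₂/C₁ = 1.12 × 1030 / 28.0 = 41.2 mL.

41.2 mL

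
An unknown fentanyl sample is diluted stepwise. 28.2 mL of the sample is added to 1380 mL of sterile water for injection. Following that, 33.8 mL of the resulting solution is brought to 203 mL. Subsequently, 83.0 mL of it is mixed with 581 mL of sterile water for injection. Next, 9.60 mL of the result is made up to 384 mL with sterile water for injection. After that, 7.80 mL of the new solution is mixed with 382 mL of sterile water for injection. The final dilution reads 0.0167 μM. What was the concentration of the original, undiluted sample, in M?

Overall dilution factor = 49.94 × 6.006 × 8 × 40 × 49.97 = 4.80 × 10⁶.
Original = 0.0167 μM × 4.80 × 10⁶ = 8.01 × 10⁴ μM = 0.0801 M.

0.0801 M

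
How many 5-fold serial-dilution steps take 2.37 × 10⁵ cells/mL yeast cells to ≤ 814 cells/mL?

Need 5ⁿ ≥ 291, so n ≥ log(291)/log(5) = 3.53.
Minimum whole steps: n = 4.

4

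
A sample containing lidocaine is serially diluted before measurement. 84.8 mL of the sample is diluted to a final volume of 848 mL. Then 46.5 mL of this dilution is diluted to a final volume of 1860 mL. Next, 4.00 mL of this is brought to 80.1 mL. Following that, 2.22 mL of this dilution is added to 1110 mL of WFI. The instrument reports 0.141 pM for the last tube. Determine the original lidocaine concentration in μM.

0.566 μM

Overall dilution factor = 10 × 40 × 20.02 × 501 = 4.01 × 10⁶.
Original = 0.141 pM × 4.01 × 10⁶ = 5.66 × 10⁵ pM = 0.566 μM.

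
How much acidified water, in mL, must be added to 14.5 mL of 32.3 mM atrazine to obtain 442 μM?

442 μM = 0.442 mM.
V₂ = C₁V₁/C₂ = 32.3 × 14.5 / 0.442 = 1060 mL.
Diluent to add = V₂ − V₁ = 1060 − 14.5 = 1050 mL.

1050 mL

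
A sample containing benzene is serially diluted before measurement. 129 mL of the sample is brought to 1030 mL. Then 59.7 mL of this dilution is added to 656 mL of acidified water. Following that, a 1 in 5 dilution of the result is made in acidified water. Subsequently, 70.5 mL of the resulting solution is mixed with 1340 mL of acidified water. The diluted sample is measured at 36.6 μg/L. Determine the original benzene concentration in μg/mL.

350 μg/mL

Overall dilution factor = 7.984 × 11.99 × 5 × 20.01 = 9575.
Original = 36.6 μg/L × 9575 = 3.50 × 10⁵ μg/L = 350 μg/mL.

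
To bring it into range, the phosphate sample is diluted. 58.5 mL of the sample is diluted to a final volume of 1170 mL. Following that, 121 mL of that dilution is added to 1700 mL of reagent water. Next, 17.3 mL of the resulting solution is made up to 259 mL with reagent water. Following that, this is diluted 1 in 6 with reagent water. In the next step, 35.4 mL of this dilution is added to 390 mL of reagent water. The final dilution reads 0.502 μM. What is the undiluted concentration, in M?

Overall dilution factor = 20 × 15.05 × 14.97 × 6 × 12.02 = 3.25 × 10⁵.
Original = 0.502 μM × 3.25 × 10⁵ = 1.63 × 10⁵ μM = 0.163 M.

0.163 M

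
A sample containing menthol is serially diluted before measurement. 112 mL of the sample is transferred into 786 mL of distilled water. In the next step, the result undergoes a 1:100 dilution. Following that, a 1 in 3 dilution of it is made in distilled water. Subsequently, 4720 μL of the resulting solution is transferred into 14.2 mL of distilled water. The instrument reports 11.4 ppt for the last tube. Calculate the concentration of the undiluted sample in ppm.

0.110 ppm

Overall dilution factor = 8.018 × 100 × 3 × 4.008 = 9642.
Original = 11.4 ppt × 9642 = 1.10 × 10⁵ ppt = 0.110 ppm.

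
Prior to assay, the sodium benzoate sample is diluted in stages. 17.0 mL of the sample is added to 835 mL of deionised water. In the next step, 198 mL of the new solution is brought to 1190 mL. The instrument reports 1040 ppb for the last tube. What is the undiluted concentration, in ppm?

313 ppm

Overall dilution factor = 50.12 × 6.010 = 301.
Original = 1040 ppb × 301 = 3.13 × 10⁵ ppb = 313 ppm.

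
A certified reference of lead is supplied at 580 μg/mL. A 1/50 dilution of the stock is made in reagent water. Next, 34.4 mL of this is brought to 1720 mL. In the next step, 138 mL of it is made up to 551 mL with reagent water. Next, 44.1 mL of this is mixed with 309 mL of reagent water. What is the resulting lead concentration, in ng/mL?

Overall dilution factor = 50 × 50 × 3.993 × 8.007 = 7.99 × 10⁴.
580 μg/mL / 7.99 × 10⁴ = 7.26 × 10⁻³ μg/mL = 7.26 ng/mL.

7.26 ng/mL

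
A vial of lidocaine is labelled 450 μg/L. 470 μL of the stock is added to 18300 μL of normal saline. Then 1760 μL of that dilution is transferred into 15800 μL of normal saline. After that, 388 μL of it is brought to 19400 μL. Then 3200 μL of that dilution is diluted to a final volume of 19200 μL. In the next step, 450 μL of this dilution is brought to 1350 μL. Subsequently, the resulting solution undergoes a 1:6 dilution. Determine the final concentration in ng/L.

Overall dilution factor = 39.94 × 9.977 × 50 × 6 × 3 × 6 = 2.15 × 10⁶.
450 μg/L / 2.15 × 10⁶ = 2.09 × 10⁻⁴ μg/L = 0.209 ng/L.

0.209 ng/L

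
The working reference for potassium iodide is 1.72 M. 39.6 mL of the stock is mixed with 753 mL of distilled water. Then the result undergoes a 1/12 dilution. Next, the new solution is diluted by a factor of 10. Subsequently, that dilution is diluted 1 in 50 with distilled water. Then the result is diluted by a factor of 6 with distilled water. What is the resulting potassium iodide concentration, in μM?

2.39 μM

Overall dilution factor = 20.02 × 12 × 10 × 50 × 6 = 7.21 × 10⁵.
1.72 M / 7.21 × 10⁵ = 2.39 × 10⁻⁶ M = 2.39 μM.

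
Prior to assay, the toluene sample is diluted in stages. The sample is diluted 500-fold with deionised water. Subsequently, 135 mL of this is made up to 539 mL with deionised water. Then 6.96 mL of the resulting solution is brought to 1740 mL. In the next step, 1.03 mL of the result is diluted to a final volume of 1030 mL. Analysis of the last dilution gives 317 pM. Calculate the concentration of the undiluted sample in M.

Overall dilution factor = 500 × 3.993 × 250 × 1000 = 4.99 × 10⁸.
Original = 317 pM × 4.99 × 10⁸ = 1.58 × 10¹¹ pM = 0.158 M.

0.158 M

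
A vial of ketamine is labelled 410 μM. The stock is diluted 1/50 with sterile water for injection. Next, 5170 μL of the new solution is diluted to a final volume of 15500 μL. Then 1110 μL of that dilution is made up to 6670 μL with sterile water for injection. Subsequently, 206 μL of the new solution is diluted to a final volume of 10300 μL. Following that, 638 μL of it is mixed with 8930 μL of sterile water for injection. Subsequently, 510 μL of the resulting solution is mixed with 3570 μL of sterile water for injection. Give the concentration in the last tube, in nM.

0.0759 nM

Overall dilution factor = 50 × 2.998 × 6.009 × 50 × 15.00 × 8 = 5.40 × 10⁶.
410 μM / 5.40 × 10⁶ = 7.59 × 10⁻⁵ μM = 0.0759 nM.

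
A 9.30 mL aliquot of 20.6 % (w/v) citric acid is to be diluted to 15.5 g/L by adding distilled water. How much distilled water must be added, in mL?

114 mL

15.5 g/L = 1.55 % (w/v).
V₂ = C₁V₁/C₂ = 20.6 × 9.30 / 1.55 = 124 mL.
Diluent to add = V₂ − V₁ = 124 − 9.30 = 114 mL.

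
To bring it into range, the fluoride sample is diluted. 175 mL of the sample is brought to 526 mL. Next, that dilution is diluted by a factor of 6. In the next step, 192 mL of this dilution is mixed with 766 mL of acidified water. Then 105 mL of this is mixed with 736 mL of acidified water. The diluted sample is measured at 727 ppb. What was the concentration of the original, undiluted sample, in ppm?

Overall dilution factor = 3.006 × 6 × 4.990 × 8.010 = 721.
Original = 727 ppb × 721 = 5.24 × 10⁵ ppb = 524 ppm.

524 ppm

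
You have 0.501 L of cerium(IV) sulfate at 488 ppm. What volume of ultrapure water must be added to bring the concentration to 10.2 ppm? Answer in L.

23.5 L

V₂ = C₁V₁/C₂ = 488 × 0.501 / 10.2 = 24.0 L.
Diluent to add = V₂ − V₁ = 24.0 − 0.501 = 23.5 L.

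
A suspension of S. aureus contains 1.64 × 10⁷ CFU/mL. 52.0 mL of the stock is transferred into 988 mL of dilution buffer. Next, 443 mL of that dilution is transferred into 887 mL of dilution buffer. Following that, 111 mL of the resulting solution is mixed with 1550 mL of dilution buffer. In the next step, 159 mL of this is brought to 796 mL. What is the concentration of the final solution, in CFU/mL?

Overall dilution factor = 20 × 3.002 × 14.96 × 5.006 = 4498.
1.64 × 10⁷ CFU/mL / 4498 = 3650 CFU/mL.

3650 CFU/mL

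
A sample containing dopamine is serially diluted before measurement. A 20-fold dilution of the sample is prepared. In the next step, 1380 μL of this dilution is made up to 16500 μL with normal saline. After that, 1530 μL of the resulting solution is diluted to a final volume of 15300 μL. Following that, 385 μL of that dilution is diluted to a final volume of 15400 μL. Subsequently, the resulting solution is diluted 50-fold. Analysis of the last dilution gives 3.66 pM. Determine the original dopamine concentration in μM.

17.5 μM

Overall dilution factor = 20 × 11.96 × 10 × 40 × 50 = 4.78 × 10⁶.
Original = 3.66 pM × 4.78 × 10⁶ = 1.75 × 10⁷ pM = 17.5 μM.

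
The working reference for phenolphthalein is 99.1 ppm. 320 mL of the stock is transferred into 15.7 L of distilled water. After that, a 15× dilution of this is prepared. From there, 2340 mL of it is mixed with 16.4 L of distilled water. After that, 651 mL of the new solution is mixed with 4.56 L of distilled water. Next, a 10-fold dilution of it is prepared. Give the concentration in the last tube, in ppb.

Overall dilution factor = 50.06 × 15 × 8.009 × 8.005 × 10 = 4.81 × 10⁵.
99.1 ppm / 4.81 × 10⁵ = 2.06 × 10⁻⁴ ppm = 0.206 ppb.

0.206 ppb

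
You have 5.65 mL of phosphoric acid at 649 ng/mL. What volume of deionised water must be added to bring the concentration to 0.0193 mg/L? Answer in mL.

0.0193 mg/L = 19.3 ng/mL.
V₂ = C₁V₁/C₂ = 649 × 5.65 / 19.3 = 190 mL.
Diluent to add = V₂ − V₁ = 190 − 5.65 = 184 mL.

184 mL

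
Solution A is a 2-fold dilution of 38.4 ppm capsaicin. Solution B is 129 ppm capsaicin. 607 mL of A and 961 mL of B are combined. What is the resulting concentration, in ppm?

86.5 ppm

C_A = 38.4 ppm / 2 = 19.2 ppm.
C_mix = (C_A·V_A + C_B·V_B)/(V_A + V_B) = (19.2×607 + 129×961) / 1568 = 86.5 ppm.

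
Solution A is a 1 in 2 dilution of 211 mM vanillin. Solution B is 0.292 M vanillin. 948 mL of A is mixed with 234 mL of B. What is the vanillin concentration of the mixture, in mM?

C_A = 211 mM / 2 = 106 mM.
C_B = 0.292 M = 292 mM.
C_mix = (C_A·V_A + C_B·V_B)/(V_A + V_B) = (106×948 + 292×234) / 1182 = 142 mM.

142 mM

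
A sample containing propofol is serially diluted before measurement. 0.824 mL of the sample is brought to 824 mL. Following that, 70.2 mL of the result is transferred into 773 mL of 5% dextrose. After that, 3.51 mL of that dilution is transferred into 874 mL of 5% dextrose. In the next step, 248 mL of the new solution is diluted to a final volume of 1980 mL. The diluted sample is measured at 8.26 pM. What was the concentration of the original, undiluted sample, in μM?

Overall dilution factor = 1000 × 12.01 × 250.0 × 7.984 = 2.40 × 10⁷.
Original = 8.26 pM × 2.40 × 10⁷ = 1.98 × 10⁸ pM = 198 μM.

198 μM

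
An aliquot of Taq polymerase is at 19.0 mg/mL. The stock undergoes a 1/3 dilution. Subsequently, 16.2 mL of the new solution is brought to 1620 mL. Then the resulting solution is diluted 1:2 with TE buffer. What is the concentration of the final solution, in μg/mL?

31.7 μg/mL

Overall dilution factor = 3 × 100 × 2 = 600.
19.0 mg/mL / 600 = 0.0317 mg/mL = 31.7 μg/mL.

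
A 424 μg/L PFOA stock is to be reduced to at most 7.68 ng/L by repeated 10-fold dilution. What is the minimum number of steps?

5

Need 10ⁿ ≥ 5.52 × 10⁴, so n ≥ log(5.52 × 10⁴)/log(10) = 4.74.
Minimum whole steps: n = 5.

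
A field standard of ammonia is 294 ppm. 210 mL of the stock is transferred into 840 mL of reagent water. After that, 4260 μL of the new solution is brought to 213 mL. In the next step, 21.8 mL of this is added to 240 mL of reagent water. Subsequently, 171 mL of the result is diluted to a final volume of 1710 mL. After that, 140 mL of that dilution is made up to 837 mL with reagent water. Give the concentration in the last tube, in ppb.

1.64 ppb

Overall dilution factor = 5 × 50 × 12.01 × 10 × 5.979 = 1.79 × 10⁵.
294 ppm / 1.79 × 10⁵ = 1.64 × 10⁻³ ppm = 1.64 ppb.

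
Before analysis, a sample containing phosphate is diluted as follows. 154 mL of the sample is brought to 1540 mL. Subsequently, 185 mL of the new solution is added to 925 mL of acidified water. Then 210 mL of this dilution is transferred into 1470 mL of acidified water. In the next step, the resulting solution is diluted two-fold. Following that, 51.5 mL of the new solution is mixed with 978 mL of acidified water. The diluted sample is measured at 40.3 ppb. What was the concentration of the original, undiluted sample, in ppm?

773 ppm

Overall dilution factor = 10 × 6 × 8 × 2 × 19.99 = 1.92 × 10⁴.
Original = 40.3 ppb × 1.92 × 10⁴ = 7.73 × 10⁵ ppb = 773 ppm.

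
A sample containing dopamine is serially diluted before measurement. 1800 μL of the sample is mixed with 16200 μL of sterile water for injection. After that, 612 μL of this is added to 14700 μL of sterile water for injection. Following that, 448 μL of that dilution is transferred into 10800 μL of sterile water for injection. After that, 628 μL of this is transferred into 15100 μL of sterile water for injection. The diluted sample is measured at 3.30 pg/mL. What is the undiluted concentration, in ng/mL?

Overall dilution factor = 10 × 25.02 × 25.11 × 25.04 = 1.57 × 10⁵.
Original = 3.30 pg/mL × 1.57 × 10⁵ = 5.19 × 10⁵ pg/mL = 519 ng/mL.

519 ng/mL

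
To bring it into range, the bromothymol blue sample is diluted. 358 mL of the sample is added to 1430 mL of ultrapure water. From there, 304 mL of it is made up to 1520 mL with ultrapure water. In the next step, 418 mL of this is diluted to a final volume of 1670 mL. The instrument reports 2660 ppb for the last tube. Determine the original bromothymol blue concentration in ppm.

265 ppm

Overall dilution factor = 4.994 × 5 × 3.995 = 99.8.
Original = 2660 ppb × 99.8 = 2.65 × 10⁵ ppb = 265 ppm.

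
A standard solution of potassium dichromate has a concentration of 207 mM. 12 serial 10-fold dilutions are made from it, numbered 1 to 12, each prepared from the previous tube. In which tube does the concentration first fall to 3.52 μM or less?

Tube n has concentration 207 mM / 10ⁿ.
Need 10ⁿ ≥ 207 mM / 3.52 μM = 5.88 × 10⁴, so n ≥ 4.77.
First such tube: n = 5.

tube 5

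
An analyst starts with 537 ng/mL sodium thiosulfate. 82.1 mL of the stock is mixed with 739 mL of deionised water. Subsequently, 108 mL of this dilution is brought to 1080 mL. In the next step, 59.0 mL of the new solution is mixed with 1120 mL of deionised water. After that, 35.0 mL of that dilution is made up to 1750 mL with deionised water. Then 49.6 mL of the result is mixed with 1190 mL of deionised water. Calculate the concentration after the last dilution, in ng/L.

Overall dilution factor = 10.00 × 10 × 19.98 × 50 × 24.99 = 2.50 × 10⁶.
537 ng/mL / 2.50 × 10⁶ = 2.15 × 10⁻⁴ ng/mL = 0.215 ng/L.

0.215 ng/L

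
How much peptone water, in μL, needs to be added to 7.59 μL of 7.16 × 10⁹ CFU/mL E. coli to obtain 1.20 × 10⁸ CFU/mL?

V₂ = C₁V₁/C₂ = 7.16 × 10⁹ × 7.59 / 1.20 × 10⁸ = 453 μL.
Diluent to add = V₂ − V₁ = 453 − 7.59 = 445 μL.

445 μL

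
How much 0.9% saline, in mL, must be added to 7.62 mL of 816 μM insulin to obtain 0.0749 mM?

75.4 mL

0.0749 mM = 74.9 μM.
V₂ = C₁V₁/C₂ = 816 × 7.62 / 74.9 = 83.0 mL.
Diluent to add = V₂ − V₁ = 83.0 − 7.62 = 75.4 mL.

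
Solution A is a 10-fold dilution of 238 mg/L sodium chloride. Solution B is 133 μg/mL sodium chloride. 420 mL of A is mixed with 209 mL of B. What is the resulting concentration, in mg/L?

C_A = 238 mg/L / 10 = 23.8 mg/L.
C_B = 133 μg/mL = 133 mg/L.
C_mix = (C_A·V_A + C_B·V_B)/(V_A + V_B) = (23.8×420 + 133×209) / 629.0 = 60.1 mg/L.

60.1 mg/L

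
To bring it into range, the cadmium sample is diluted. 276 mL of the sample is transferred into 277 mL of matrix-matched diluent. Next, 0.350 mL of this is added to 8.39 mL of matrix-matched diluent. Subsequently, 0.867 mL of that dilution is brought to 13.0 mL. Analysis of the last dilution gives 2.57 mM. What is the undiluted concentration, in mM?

1930 mM

Overall dilution factor = 2.004 × 24.97 × 14.99 = 750.
Original = 2.57 mM × 750 = 1928 mM.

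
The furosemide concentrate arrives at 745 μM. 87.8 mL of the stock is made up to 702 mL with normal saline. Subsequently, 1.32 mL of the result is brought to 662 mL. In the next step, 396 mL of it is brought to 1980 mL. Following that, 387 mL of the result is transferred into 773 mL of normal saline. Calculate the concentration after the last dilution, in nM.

12.4 nM

Overall dilution factor = 7.995 × 501.5 × 5 × 2.997 = 6.01 × 10⁴.
745 μM / 6.01 × 10⁴ = 0.0124 μM = 12.4 nM.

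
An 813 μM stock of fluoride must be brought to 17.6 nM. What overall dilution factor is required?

4.62 × 10⁴

Factor = C₀/C_target = 813 μM / 17.6 nM = 4.62 × 10⁴.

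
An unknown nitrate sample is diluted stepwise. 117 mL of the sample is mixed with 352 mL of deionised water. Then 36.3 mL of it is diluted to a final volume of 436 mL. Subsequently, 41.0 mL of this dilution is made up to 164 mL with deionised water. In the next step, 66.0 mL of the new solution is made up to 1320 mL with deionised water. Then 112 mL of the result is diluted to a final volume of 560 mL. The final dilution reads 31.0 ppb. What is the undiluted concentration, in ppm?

Overall dilution factor = 4.009 × 12.01 × 4 × 20 × 5 = 1.93 × 10⁴.
Original = 31.0 ppb × 1.93 × 10⁴ = 5.97 × 10⁵ ppb = 597 ppm.

597 ppm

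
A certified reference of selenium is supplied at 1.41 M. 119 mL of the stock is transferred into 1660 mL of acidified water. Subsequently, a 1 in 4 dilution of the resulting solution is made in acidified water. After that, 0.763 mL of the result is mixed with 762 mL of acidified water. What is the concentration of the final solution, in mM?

0.0236 mM

Overall dilution factor = 14.95 × 4 × 999.7 = 5.98 × 10⁴.
1.41 M / 5.98 × 10⁴ = 2.36 × 10⁻⁵ M = 0.0236 mM.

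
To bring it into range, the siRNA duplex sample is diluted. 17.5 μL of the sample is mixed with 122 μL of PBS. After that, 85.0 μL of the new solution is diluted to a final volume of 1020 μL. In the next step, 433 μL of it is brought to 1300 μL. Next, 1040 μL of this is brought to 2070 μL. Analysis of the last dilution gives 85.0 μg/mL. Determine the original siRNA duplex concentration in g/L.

48.6 g/L

Overall dilution factor = 7.971 × 12 × 3.002 × 1.990 = 572.
Original = 85.0 μg/mL × 572 = 4.86 × 10⁴ μg/mL = 48.6 g/L.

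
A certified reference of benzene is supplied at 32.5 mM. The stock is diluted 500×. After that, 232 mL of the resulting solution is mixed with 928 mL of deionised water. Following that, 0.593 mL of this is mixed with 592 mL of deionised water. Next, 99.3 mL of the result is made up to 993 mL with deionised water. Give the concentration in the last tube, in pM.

1300 pM

Overall dilution factor = 500 × 5 × 999.3 × 10 = 2.50 × 10⁷.
32.5 mM / 2.50 × 10⁷ = 1.30 × 10⁻⁶ mM = 1300 pM.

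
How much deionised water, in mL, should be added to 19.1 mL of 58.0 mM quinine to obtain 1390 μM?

778 mL

1390 μM = 1.39 mM.
V₂ = C₁V₁/C₂ = 58.0 × 19.1 / 1.39 = 797 mL.
Diluent to add = V₂ − V₁ = 797 − 19.1 = 778 mL.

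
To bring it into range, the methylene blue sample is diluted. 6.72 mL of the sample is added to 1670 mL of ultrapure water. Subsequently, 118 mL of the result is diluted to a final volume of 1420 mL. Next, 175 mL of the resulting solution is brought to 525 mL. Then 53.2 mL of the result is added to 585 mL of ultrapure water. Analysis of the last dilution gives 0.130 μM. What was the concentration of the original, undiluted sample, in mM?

Overall dilution factor = 249.5 × 12.03 × 3 × 12.00 = 1.08 × 10⁵.
Original = 0.130 μM × 1.08 × 10⁵ = 1.40 × 10⁴ μM = 14.0 mM.

14.0 mM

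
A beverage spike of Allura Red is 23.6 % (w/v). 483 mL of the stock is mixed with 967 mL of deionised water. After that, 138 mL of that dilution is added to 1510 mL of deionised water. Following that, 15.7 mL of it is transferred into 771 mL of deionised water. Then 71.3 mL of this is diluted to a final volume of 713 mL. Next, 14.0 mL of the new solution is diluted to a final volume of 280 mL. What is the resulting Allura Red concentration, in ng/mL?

Overall dilution factor = 3.002 × 11.94 × 50.11 × 10 × 20 = 3.59 × 10⁵.
23.6 % (w/v) / 3.59 × 10⁵ = 6.57 × 10⁻⁵ % (w/v) = 657 ng/mL.

657 ng/mL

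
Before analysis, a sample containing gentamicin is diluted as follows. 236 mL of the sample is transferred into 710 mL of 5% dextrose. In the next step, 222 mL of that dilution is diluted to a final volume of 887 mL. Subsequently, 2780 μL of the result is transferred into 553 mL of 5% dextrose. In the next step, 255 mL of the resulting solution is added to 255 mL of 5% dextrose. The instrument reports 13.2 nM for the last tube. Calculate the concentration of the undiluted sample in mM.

Overall dilution factor = 4.008 × 3.995 × 199.9 × 2 = 6404.
Original = 13.2 nM × 6404 = 8.45 × 10⁴ nM = 0.0845 mM.

0.0845 mM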